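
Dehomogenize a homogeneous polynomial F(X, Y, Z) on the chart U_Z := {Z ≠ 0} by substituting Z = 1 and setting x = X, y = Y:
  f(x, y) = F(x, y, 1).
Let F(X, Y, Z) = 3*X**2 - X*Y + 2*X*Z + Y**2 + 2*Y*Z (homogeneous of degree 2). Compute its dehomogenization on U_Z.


f(x, y) = 3*x**2 - x*y + 2*x + y**2 + 2*y

On U_Z we set Z = 1. Each monomial c·X^i·Y^j·Z^k in F becomes c·x^i·y^j·1^k = c·x^i·y^j.
Substituting Z = 1: F(X, Y, 1) = 3*x**2 - x*y + 2*x + y**2 + 2*y.
Note: deg(f) ≤ deg(F) = 2; strict inequality happens when F is divisible by Z (lost terms).


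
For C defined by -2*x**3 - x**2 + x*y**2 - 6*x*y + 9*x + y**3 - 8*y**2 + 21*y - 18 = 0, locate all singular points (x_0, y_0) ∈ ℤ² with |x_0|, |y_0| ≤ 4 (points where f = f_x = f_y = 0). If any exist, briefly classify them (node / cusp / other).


Singular points: {(0, 3)}; classification: node.

Compute partial derivatives:
  f_x = -6*x**2 - 2*x + y**2 - 6*y + 9.
  f_y = 2*x*y - 6*x + 3*y**2 - 16*y + 21.
Scan x_0 ∈ {−4, ..., 4}. For each x_0, f_y(x_0, y) is a polynomial in y; find its integer roots y ∈ {−4, ..., 4}, then test f_x and f at those candidates.
  x = -4: f_y(-4, y) = 3*y**2 - 24*y + 45; vanishes at y ∈ {3}. (-4, 3): f_x = -88 ≠ 0.
  x = -3: f_y(-3, y) = 3*y**2 - 22*y + 39; vanishes at y ∈ {3}. (-3, 3): f_x = -48 ≠ 0.
  x = -2: f_y(-2, y) = 3*y**2 - 20*y + 33; vanishes at y ∈ {3}. (-2, 3): f_x = -20 ≠ 0.
  x = -1: f_y(-1, y) = 3*y**2 - 18*y + 27; vanishes at y ∈ {3}. (-1, 3): f_x = -4 ≠ 0.
  x = 0: f_y(0, y) = 3*y**2 - 16*y + 21; vanishes at y ∈ {3}. (0, 3): f_x = 0, f = 0 — SINGULAR.
  x = 1: f_y(1, y) = 3*y**2 - 14*y + 15; vanishes at y ∈ {3}. (1, 3): f_x = -8 ≠ 0.
  x = 2: f_y(2, y) = 3*y**2 - 12*y + 9; vanishes at y ∈ {1, 3}. (2, 1): f_x = -24 ≠ 0; (2, 3): f_x = -28 ≠ 0.
  x = 3: f_y(3, y) = 3*y**2 - 10*y + 3; vanishes at y ∈ {3}. (3, 3): f_x = -60 ≠ 0.
  x = 4: f_y(4, y) = 3*y**2 - 8*y - 3; vanishes at y ∈ {3}. (4, 3): f_x = -104 ≠ 0.
Only singular point on the grid: (0, 3).
Classify: substitute x = 0 + u, y = 3 + v and expand: f = -2*u**3 - u**2 + u*v**2 + v**3 + v**2.
No constant or linear terms (consistent with a singular point). Quadratic part: -u**2 + v**2. Cubic part: -2*u**3 + u*v**2 + v**3.
The quadratic part v**2 - u**2 = (v − u)(v + u) splits into two distinct linear factors, so there are two distinct tangent lines y − 3 = ±(x − 0) — this is a node (ordinary double point).
Classification: node.


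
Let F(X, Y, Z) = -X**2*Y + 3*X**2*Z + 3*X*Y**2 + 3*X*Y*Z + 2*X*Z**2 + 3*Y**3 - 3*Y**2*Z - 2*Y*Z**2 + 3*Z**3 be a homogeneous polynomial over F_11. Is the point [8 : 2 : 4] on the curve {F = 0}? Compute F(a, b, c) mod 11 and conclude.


F(8,2,4) ≡ 1 (mod 11); P is NOT on the curve.

Evaluate F(8, 2, 4) term-by-term (mod 11).
  -X**2*Y ↦ -1·64·2·1 = -128
  3*X**2*Z ↦ 3·64·1·4 = 768
  3*X*Y**2 ↦ 3·8·4·1 = 96
  3*X*Y*Z ↦ 3·8·2·4 = 192
  2*X*Z**2 ↦ 2·8·1·16 = 256
  3*Y**3 ↦ 3·1·8·1 = 24
  -3*Y**2*Z ↦ -3·1·4·4 = -48
  -2*Y*Z**2 ↦ -2·1·2·16 = -64
  3*Z**3 ↦ 3·1·1·64 = 192
Sum: F(8, 2, 4) = (-128) + (768) + (96) + (192) + (256) + (24) + (-48) + (-64) + (192) = 1288.
Reducing mod 11: 1288 ≡ 1 (mod 11).
Since F(a, b, c) ≡ 1 ≠ 0 (mod 11), P does NOT lie on the curve.


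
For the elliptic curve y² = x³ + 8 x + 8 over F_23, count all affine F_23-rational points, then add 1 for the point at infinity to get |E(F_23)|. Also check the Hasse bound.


Affine points = {(0, 10), (0, 13), (2, 3), (2, 20), (3, 6), (3, 17), (4, 9), (4, 14), (5, 9), (5, 14), (7, 4), (7, 19), (8, 3), (8, 20), (9, 2), (9, 21), (11, 1), (11, 22), (13, 3), (13, 20), (14, 9), (14, 14), (16, 0), (18, 2), (18, 21), (19, 2), (19, 21), (20, 7), (20, 16)}; affine count = 29; |E(F_23)| = 30.

Discriminant check: Δ ∝ 4a³ + 27b² = 4·8³ + 27·8² = 4·512 + 27·64 ≡ 4 (mod 23). Nonzero ⇒ E is nonsingular.
For each x ∈ F_23, compute rhs = x³ + 8·x + 8 mod 23, then count y ∈ F_23 with y² ≡ rhs.
  x = 0: rhs = 8, matching y values: 10, 13 (2 points).
  x = 1: rhs = 17, matching y values: none (0 points).
  x = 2: rhs = 9, matching y values: 3, 20 (2 points).
  x = 3: rhs = 13, matching y values: 6, 17 (2 points).
  x = 4: rhs = 12, matching y values: 9, 14 (2 points).
  x = 5: rhs = 12, matching y values: 9, 14 (2 points).
  x = 6: rhs = 19, matching y values: none (0 points).
  x = 7: rhs = 16, matching y values: 4, 19 (2 points).
  x = 8: rhs = 9, matching y values: 3, 20 (2 points).
  x = 9: rhs = 4, matching y values: 2, 21 (2 points).
  x = 10: rhs = 7, matching y values: none (0 points).
  x = 11: rhs = 1, matching y values: 1, 22 (2 points).
  x = 12: rhs = 15, matching y values: none (0 points).
  x = 13: rhs = 9, matching y values: 3, 20 (2 points).
  x = 14: rhs = 12, matching y values: 9, 14 (2 points).
  x = 15: rhs = 7, matching y values: none (0 points).
  x = 16: rhs = 0, matching y values: 0 (1 points).
  x = 17: rhs = 20, matching y values: none (0 points).
  x = 18: rhs = 4, matching y values: 2, 21 (2 points).
  x = 19: rhs = 4, matching y values: 2, 21 (2 points).
  x = 20: rhs = 3, matching y values: 7, 16 (2 points).
  x = 21: rhs = 7, matching y values: none (0 points).
  x = 22: rhs = 22, matching y values: none (0 points).
Total affine count: 29.
Full point count |E(F_23)| = 29 + 1 = 30.
Hasse bound: |30 − (23+1)| = |6| = 6 ≤ 2√23 ≈ 9.5917 ✓.


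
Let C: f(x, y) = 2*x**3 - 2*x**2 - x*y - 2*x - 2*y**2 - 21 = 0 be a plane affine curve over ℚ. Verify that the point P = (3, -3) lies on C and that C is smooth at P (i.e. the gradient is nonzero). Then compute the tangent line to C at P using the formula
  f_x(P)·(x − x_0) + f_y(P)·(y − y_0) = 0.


Tangent line at P: 43*x + 9*y - 102 = 0.

Step 1: f(3, -3) = 0, so P lies on C.
Step 2: partial derivatives
  f_x(x, y) = 6*x**2 - 4*x - y - 2, f_y(x, y) = -x - 4*y.
  f_x(P) = 43, f_y(P) = 9 (gradient nonzero, so P is smooth).
Step 3: tangent line at P: 43·(x − 3) + 9·(y − -3) = 0.
Expanding: 43*x + 9*y - 102 = 0.


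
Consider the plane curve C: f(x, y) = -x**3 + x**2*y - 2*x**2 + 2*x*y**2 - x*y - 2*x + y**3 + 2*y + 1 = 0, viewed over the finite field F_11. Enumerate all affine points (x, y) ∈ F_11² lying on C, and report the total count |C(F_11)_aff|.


Affine F_11-points: {(0, 9), (1, 7), (2, 8), (3, 3), (4, 10), (5, 7), (5, 8), (6, 5), (8, 9), (10, 7), (10, 8), (10, 9)}; count = 12.

For each of the 121 pairs (x, y) ∈ F_11², evaluate f(x, y) mod 11. Record the zeros.
  x = 0: [0↦1, 1↦4, 2↦2, 3↦1, 4↦7, 5↦4, 6↦9, 7↦6, 8↦1, 9↦0, 10↦9]  zeros at y ∈ {9}
  x = 1: [0↦7, 1↦1, 2↦5, 3↦3, 4↦1, 5↦5, 6↦10, 7↦0, 8↦3, 9↦3, 10↦6]  zeros at y ∈ {7}
  x = 2: [0↦3, 1↦1, 2↦2, 3↦1, 4↦4, 5↦6, 6↦2, 7↦9, 8↦0, 9↦3, 10↦2]  zeros at y ∈ {8}
  x = 3: [0↦5, 1↦9, 2↦9, 3↦0, 4↦10, 5↦1, 6↦1, 7↦5, 8↦8, 9↦5, 10↦2]  zeros at y ∈ {3}
  x = 4: [0↦7, 1↦8, 2↦9, 3↦5, 4↦2, 5↦6, 6↦1, 7↦4, 8↦10, 9↦3, 10↦0]  zeros at y ∈ {10}
  x = 5: [0↦3, 1↦3, 2↦7, 3↦10, 4↦7, 5↦4, 6↦7, 7↦0, 8↦0, 9↦2, 10↦1]  zeros at y ∈ {7, 8}
  x = 6: [0↦9, 1↦10, 2↦8, 3↦9, 4↦8, 5↦0, 6↦2, 7↦9, 8↦5, 9↦7, 10↦10]  zeros at y ∈ {5}
  x = 7: [0↦8, 1↦1, 2↦6, 3↦7, 4↦10, 5↦10, 6↦2, 7↦3, 8↦8, 9↦1, 10↦10]  zeros at y ∈ ∅
  x = 8: [0↦5, 1↦3, 2↦6, 3↦9, 4↦7, 5↦6, 6↦1, 7↦9, 8↦3, 9↦0, 10↦6]  zeros at y ∈ {9}
  x = 9: [0↦5, 1↦10, 2↦2, 3↦9, 4↦4, 5↦4, 6↦4, 7↦10, 8↦6, 9↦9, 10↦3]  zeros at y ∈ ∅
  x = 10: [0↦2, 1↦5, 2↦10, 3↦1, 4↦6, 5↦9, 6↦5, 7↦0, 8↦0, 9↦0, 10↦6]  zeros at y ∈ {7, 8, 9}
Collecting zeros: affine points = {(0, 9), (1, 7), (2, 8), (3, 3), (4, 10), (5, 7), (5, 8), (6, 5), (8, 9), (10, 7), (10, 8), (10, 9)}.
Total count |C(F_11)_aff| = 12.


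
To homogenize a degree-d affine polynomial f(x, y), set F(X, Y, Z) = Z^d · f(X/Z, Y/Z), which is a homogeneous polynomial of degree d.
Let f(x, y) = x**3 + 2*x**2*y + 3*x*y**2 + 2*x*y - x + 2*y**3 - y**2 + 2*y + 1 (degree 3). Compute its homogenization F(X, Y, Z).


F(X, Y, Z) = X**3 + 2*X**2*Y + 3*X*Y**2 + 2*X*Y*Z - X*Z**2 + 2*Y**3 - Y**2*Z + 2*Y*Z**2 + Z**3

deg(f) = 3.
Substitute x = X/Z, y = Y/Z into f, then multiply by Z^3.
  monomial 1·x^3·y^0 ↦ 1·X^3·Y^0·Z^0.
  monomial 2·x^2·y^1 ↦ 2·X^2·Y^1·Z^0.
  monomial 3·x^1·y^2 ↦ 3·X^1·Y^2·Z^0.
  monomial 2·x^1·y^1 ↦ 2·X^1·Y^1·Z^1.
  monomial -1·x^1·y^0 ↦ -1·X^1·Y^0·Z^2.
  monomial 2·x^0·y^3 ↦ 2·X^0·Y^3·Z^0.
  monomial -1·x^0·y^2 ↦ -1·X^0·Y^2·Z^1.
  monomial 2·x^0·y^1 ↦ 2·X^0·Y^1·Z^2.
  monomial 1·x^0·y^0 ↦ 1·X^0·Y^0·Z^3.
Collecting: F(X, Y, Z) = X**3 + 2*X**2*Y + 3*X*Y**2 + 2*X*Y*Z - X*Z**2 + 2*Y**3 - Y**2*Z + 2*Y*Z**2 + Z**3.


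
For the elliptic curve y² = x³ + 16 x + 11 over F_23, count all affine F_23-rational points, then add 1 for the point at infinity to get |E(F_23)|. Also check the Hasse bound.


Affine points = {(4, 1), (4, 22), (5, 3), (5, 20), (6, 1), (6, 22), (7, 11), (7, 12), (11, 0), (13, 1), (13, 22), (14, 9), (14, 14), (16, 4), (16, 19), (18, 6), (18, 17)}; affine count = 17; |E(F_23)| = 18.

Discriminant check: Δ ∝ 4a³ + 27b² = 4·16³ + 27·11² = 4·4096 + 27·121 ≡ 9 (mod 23). Nonzero ⇒ E is nonsingular.
For each x ∈ F_23, compute rhs = x³ + 16·x + 11 mod 23, then count y ∈ F_23 with y² ≡ rhs.
  x = 0: rhs = 11, matching y values: none (0 points).
  x = 1: rhs = 5, matching y values: none (0 points).
  x = 2: rhs = 5, matching y values: none (0 points).
  x = 3: rhs = 17, matching y values: none (0 points).
  x = 4: rhs = 1, matching y values: 1, 22 (2 points).
  x = 5: rhs = 9, matching y values: 3, 20 (2 points).
  x = 6: rhs = 1, matching y values: 1, 22 (2 points).
  x = 7: rhs = 6, matching y values: 11, 12 (2 points).
  x = 8: rhs = 7, matching y values: none (0 points).
  x = 9: rhs = 10, matching y values: none (0 points).
  x = 10: rhs = 21, matching y values: none (0 points).
  x = 11: rhs = 0, matching y values: 0 (1 points).
  x = 12: rhs = 22, matching y values: none (0 points).
  x = 13: rhs = 1, matching y values: 1, 22 (2 points).
  x = 14: rhs = 12, matching y values: 9, 14 (2 points).
  x = 15: rhs = 15, matching y values: none (0 points).
  x = 16: rhs = 16, matching y values: 4, 19 (2 points).
  x = 17: rhs = 21, matching y values: none (0 points).
  x = 18: rhs = 13, matching y values: 6, 17 (2 points).
  x = 19: rhs = 21, matching y values: none (0 points).
  x = 20: rhs = 5, matching y values: none (0 points).
  x = 21: rhs = 17, matching y values: none (0 points).
  x = 22: rhs = 17, matching y values: none (0 points).
Total affine count: 17.
Full point count |E(F_23)| = 17 + 1 = 18.
Hasse bound: |18 − (23+1)| = |-6| = 6 ≤ 2√23 ≈ 9.5917 ✓.


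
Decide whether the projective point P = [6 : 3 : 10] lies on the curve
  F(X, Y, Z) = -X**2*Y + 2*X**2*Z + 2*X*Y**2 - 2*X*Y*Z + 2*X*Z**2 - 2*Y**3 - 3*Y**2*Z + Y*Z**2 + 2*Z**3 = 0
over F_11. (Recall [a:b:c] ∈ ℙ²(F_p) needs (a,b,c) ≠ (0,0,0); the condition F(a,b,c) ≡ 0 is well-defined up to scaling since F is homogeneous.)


F(6,3,10) ≡ 5 (mod 11); P is NOT on the curve.

Evaluate F(6, 3, 10) term-by-term (mod 11).
  -X**2*Y ↦ -1·36·3·1 = -108
  2*X**2*Z ↦ 2·36·1·10 = 720
  2*X*Y**2 ↦ 2·6·9·1 = 108
  -2*X*Y*Z ↦ -2·6·3·10 = -360
  2*X*Z**2 ↦ 2·6·1·100 = 1200
  -2*Y**3 ↦ -2·1·27·1 = -54
  -3*Y**2*Z ↦ -3·1·9·10 = -270
  Y*Z**2 ↦ 1·1·3·100 = 300
  2*Z**3 ↦ 2·1·1·1000 = 2000
Sum: F(6, 3, 10) = (-108) + (720) + (108) + (-360) + (1200) + (-54) + (-270) + (300) + (2000) = 3536.
Reducing mod 11: 3536 ≡ 5 (mod 11).
Since F(a, b, c) ≡ 5 ≠ 0 (mod 11), P does NOT lie on the curve.


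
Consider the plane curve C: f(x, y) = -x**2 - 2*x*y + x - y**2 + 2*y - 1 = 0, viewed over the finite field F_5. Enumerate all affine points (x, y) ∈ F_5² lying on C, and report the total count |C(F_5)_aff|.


Affine F_5-points: {(0, 1), (1, 2), (1, 3), (4, 1), (4, 3)}; count = 5.

For each of the 25 pairs (x, y) ∈ F_5², evaluate f(x, y) mod 5. Record the zeros.
  x = 0: [0↦4, 1↦0, 2↦4, 3↦1, 4↦1]  zeros at y ∈ {1}
  x = 1: [0↦4, 1↦3, 2↦0, 3↦0, 4↦3]  zeros at y ∈ {2, 3}
  x = 2: [0↦2, 1↦4, 2↦4, 3↦2, 4↦3]  zeros at y ∈ ∅
  x = 3: [0↦3, 1↦3, 2↦1, 3↦2, 4↦1]  zeros at y ∈ ∅
  x = 4: [0↦2, 1↦0, 2↦1, 3↦0, 4↦2]  zeros at y ∈ {1, 3}
Collecting zeros: affine points = {(0, 1), (1, 2), (1, 3), (4, 1), (4, 3)}.
Total count |C(F_5)_aff| = 5.


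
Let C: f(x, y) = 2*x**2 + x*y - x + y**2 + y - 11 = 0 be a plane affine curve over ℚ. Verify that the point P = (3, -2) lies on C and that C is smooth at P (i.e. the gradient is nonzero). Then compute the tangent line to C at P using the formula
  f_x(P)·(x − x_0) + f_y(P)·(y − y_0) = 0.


Tangent line at P: 9*x - 27 = 0.

Step 1: f(3, -2) = 0, so P lies on C.
Step 2: partial derivatives
  f_x(x, y) = 4*x + y - 1, f_y(x, y) = x + 2*y + 1.
  f_x(P) = 9, f_y(P) = 0 (gradient nonzero, so P is smooth).
Step 3: tangent line at P: 9·(x − 3) + 0·(y − -2) = 0.
Expanding: 9*x - 27 = 0.


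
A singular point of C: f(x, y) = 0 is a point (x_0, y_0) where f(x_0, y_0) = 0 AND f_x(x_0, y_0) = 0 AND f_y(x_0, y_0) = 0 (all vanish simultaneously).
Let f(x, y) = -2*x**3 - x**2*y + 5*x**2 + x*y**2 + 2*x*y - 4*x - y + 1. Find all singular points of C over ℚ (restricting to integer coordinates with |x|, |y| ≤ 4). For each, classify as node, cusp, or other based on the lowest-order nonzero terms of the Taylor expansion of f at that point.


Singular points: {(1, 0)}; classification: node.

Compute partial derivatives:
  f_x = -6*x**2 - 2*x*y + 10*x + y**2 + 2*y - 4.
  f_y = -x**2 + 2*x*y + 2*x - 1.
Scan x_0 ∈ {−4, ..., 4}. For each x_0, f_y(x_0, y) is a polynomial in y; find its integer roots y ∈ {−4, ..., 4}, then test f_x and f at those candidates.
  x = -4: f_y(-4, y) = -8*y - 25; no integer root y with |y| ≤ 4.
  x = -3: f_y(-3, y) = -6*y - 16; no integer root y with |y| ≤ 4.
  x = -2: f_y(-2, y) = -4*y - 9; no integer root y with |y| ≤ 4.
  x = -1: f_y(-1, y) = -2*y - 4; vanishes at y ∈ {-2}. (-1, -2): f_x = -24 ≠ 0.
  x = 0: f_y(0, y) = -1; no integer root y with |y| ≤ 4.
  x = 1: f_y(1, y) = 2*y; vanishes at y ∈ {0}. (1, 0): f_x = 0, f = 0 — SINGULAR.
  x = 2: f_y(2, y) = 4*y - 1; no integer root y with |y| ≤ 4.
  x = 3: f_y(3, y) = 6*y - 4; no integer root y with |y| ≤ 4.
  x = 4: f_y(4, y) = 8*y - 9; no integer root y with |y| ≤ 4.
Only singular point on the grid: (1, 0).
Classify: substitute x = 1 + u, y = 0 + v and expand: f = -2*u**3 - u**2*v - u**2 + u*v**2 + v**2.
No constant or linear terms (consistent with a singular point). Quadratic part: -u**2 + v**2. Cubic part: -2*u**3 - u**2*v + u*v**2.
The quadratic part v**2 - u**2 = (v − u)(v + u) splits into two distinct linear factors, so there are two distinct tangent lines y − 0 = ±(x − 1) — this is a node (ordinary double point).
Classification: node.


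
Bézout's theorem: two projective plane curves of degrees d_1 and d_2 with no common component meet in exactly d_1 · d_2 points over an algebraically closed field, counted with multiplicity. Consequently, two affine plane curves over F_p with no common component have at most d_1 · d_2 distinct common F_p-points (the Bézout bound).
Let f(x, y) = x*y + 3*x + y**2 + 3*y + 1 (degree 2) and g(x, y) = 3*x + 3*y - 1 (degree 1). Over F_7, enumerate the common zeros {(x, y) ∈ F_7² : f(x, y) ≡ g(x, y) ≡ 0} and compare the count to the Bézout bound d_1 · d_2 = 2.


Common zeros: {(4, 1)}; count = 1; Bézout bound = 2.

deg(f) = 2, deg(g) = 1, so Bézout bound = 2.
Scan x ∈ F_7. For each x, list the y ∈ F_7 with f(x, y) ≡ 0 and those with g(x, y) ≡ 0 (mod 7); the common zeros in that column are the intersection.
  x = 0: f ≡ 0 at y ∈ ∅; g ≡ 0 at y ∈ {5}; common: ∅.
  x = 1: f ≡ 0 at y ∈ {5}; g ≡ 0 at y ∈ {4}; common: ∅.
  x = 2: f ≡ 0 at y ∈ {0, 2}; g ≡ 0 at y ∈ {3}; common: ∅.
  x = 3: f ≡ 0 at y ∈ ∅; g ≡ 0 at y ∈ {2}; common: ∅.
  x = 4: f ≡ 0 at y ∈ {1, 6}; g ≡ 0 at y ∈ {1}; common: {1}.
  x = 5: f ≡ 0 at y ∈ {3}; g ≡ 0 at y ∈ {0}; common: ∅.
  x = 6: f ≡ 0 at y ∈ ∅; g ≡ 0 at y ∈ {6}; common: ∅.
Collecting: common zeros = {(4, 1)}, so the count is 1.
Comparison with the Bézout bound: 1 ≤ 2 = deg(f)·deg(g), as expected for curves with no common component (the affine F_7-count falls short of the bound because intersections may lie at infinity, over extension fields, or carry multiplicity).


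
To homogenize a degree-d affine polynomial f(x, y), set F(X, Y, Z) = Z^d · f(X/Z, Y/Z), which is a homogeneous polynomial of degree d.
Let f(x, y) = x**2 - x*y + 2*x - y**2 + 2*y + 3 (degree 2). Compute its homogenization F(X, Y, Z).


F(X, Y, Z) = X**2 - X*Y + 2*X*Z - Y**2 + 2*Y*Z + 3*Z**2

deg(f) = 2.
Substitute x = X/Z, y = Y/Z into f, then multiply by Z^2.
  monomial 1·x^2·y^0 ↦ 1·X^2·Y^0·Z^0.
  monomial -1·x^1·y^1 ↦ -1·X^1·Y^1·Z^0.
  monomial 2·x^1·y^0 ↦ 2·X^1·Y^0·Z^1.
  monomial -1·x^0·y^2 ↦ -1·X^0·Y^2·Z^0.
  monomial 2·x^0·y^1 ↦ 2·X^0·Y^1·Z^1.
  monomial 3·x^0·y^0 ↦ 3·X^0·Y^0·Z^2.
Collecting: F(X, Y, Z) = X**2 - X*Y + 2*X*Z - Y**2 + 2*Y*Z + 3*Z**2.


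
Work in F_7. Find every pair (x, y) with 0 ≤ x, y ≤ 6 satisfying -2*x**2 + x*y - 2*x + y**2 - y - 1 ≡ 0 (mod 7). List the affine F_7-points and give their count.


Affine F_7-points: {(2, 2), (2, 4), (5, 1), (5, 2), (6, 4), (6, 5)}; count = 6.

For each of the 49 pairs (x, y) ∈ F_7², evaluate f(x, y) mod 7. Record the zeros.
  x = 0: [0↦6, 1↦6, 2↦1, 3↦5, 4↦4, 5↦5, 6↦1]  zeros at y ∈ ∅
  x = 1: [0↦2, 1↦3, 2↦6, 3↦4, 4↦4, 5↦6, 6↦3]  zeros at y ∈ ∅
  x = 2: [0↦1, 1↦3, 2↦0, 3↦6, 4↦0, 5↦3, 6↦1]  zeros at y ∈ {2, 4}
  x = 3: [0↦3, 1↦6, 2↦4, 3↦4, 4↦6, 5↦3, 6↦2]  zeros at y ∈ ∅
  x = 4: [0↦1, 1↦5, 2↦4, 3↦5, 4↦1, 5↦6, 6↦6]  zeros at y ∈ ∅
  x = 5: [0↦2, 1↦0, 2↦0, 3↦2, 4↦6, 5↦5, 6↦6]  zeros at y ∈ {1, 2}
  x = 6: [0↦6, 1↦5, 2↦6, 3↦2, 4↦0, 5↦0, 6↦2]  zeros at y ∈ {4, 5}
Collecting zeros: affine points = {(2, 2), (2, 4), (5, 1), (5, 2), (6, 4), (6, 5)}.
Total count |C(F_7)_aff| = 6.


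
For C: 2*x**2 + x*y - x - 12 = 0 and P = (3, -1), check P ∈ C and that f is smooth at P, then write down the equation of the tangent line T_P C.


Tangent line at P: 10*x + 3*y - 27 = 0.

Step 1: f(3, -1) = 0, so P lies on C.
Step 2: partial derivatives
  f_x(x, y) = 4*x + y - 1, f_y(x, y) = x.
  f_x(P) = 10, f_y(P) = 3 (gradient nonzero, so P is smooth).
Step 3: tangent line at P: 10·(x − 3) + 3·(y − -1) = 0.
Expanding: 10*x + 3*y - 27 = 0.


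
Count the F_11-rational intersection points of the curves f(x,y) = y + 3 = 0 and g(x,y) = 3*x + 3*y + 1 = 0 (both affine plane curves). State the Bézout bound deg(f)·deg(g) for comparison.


Common zeros: {(10, 8)}; count = 1; Bézout bound = 1.

deg(f) = 1, deg(g) = 1, so Bézout bound = 1.
Scan x ∈ F_11. For each x, list the y ∈ F_11 with f(x, y) ≡ 0 and those with g(x, y) ≡ 0 (mod 11); the common zeros in that column are the intersection.
  x = 0: f ≡ 0 at y ∈ {8}; g ≡ 0 at y ∈ {7}; common: ∅.
  x = 1: f ≡ 0 at y ∈ {8}; g ≡ 0 at y ∈ {6}; common: ∅.
  x = 2: f ≡ 0 at y ∈ {8}; g ≡ 0 at y ∈ {5}; common: ∅.
  x = 3: f ≡ 0 at y ∈ {8}; g ≡ 0 at y ∈ {4}; common: ∅.
  x = 4: f ≡ 0 at y ∈ {8}; g ≡ 0 at y ∈ {3}; common: ∅.
  x = 5: f ≡ 0 at y ∈ {8}; g ≡ 0 at y ∈ {2}; common: ∅.
  x = 6: f ≡ 0 at y ∈ {8}; g ≡ 0 at y ∈ {1}; common: ∅.
  x = 7: f ≡ 0 at y ∈ {8}; g ≡ 0 at y ∈ {0}; common: ∅.
  x = 8: f ≡ 0 at y ∈ {8}; g ≡ 0 at y ∈ {10}; common: ∅.
  x = 9: f ≡ 0 at y ∈ {8}; g ≡ 0 at y ∈ {9}; common: ∅.
  x = 10: f ≡ 0 at y ∈ {8}; g ≡ 0 at y ∈ {8}; common: {8}.
Collecting: common zeros = {(10, 8)}, so the count is 1.
Comparison with the Bézout bound: 1 ≤ 1 = deg(f)·deg(g), as expected for curves with no common component (the bound is attained).


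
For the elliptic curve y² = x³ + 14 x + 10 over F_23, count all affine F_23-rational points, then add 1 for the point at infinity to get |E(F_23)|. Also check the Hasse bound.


Affine points = {(1, 5), (1, 18), (2, 0), (8, 6), (8, 17), (10, 0), (11, 0), (14, 11), (14, 12), (16, 11), (16, 12), (17, 3), (17, 20), (22, 8), (22, 15)}; affine count = 15; |E(F_23)| = 16.

Discriminant check: Δ ∝ 4a³ + 27b² = 4·14³ + 27·10² = 4·2744 + 27·100 ≡ 14 (mod 23). Nonzero ⇒ E is nonsingular.
For each x ∈ F_23, compute rhs = x³ + 14·x + 10 mod 23, then count y ∈ F_23 with y² ≡ rhs.
  x = 0: rhs = 10, matching y values: none (0 points).
  x = 1: rhs = 2, matching y values: 5, 18 (2 points).
  x = 2: rhs = 0, matching y values: 0 (1 points).
  x = 3: rhs = 10, matching y values: none (0 points).
  x = 4: rhs = 15, matching y values: none (0 points).
  x = 5: rhs = 21, matching y values: none (0 points).
  x = 6: rhs = 11, matching y values: none (0 points).
  x = 7: rhs = 14, matching y values: none (0 points).
  x = 8: rhs = 13, matching y values: 6, 17 (2 points).
  x = 9: rhs = 14, matching y values: none (0 points).
  x = 10: rhs = 0, matching y values: 0 (1 points).
  x = 11: rhs = 0, matching y values: 0 (1 points).
  x = 12: rhs = 20, matching y values: none (0 points).
  x = 13: rhs = 20, matching y values: none (0 points).
  x = 14: rhs = 6, matching y values: 11, 12 (2 points).
  x = 15: rhs = 7, matching y values: none (0 points).
  x = 16: rhs = 6, matching y values: 11, 12 (2 points).
  x = 17: rhs = 9, matching y values: 3, 20 (2 points).
  x = 18: rhs = 22, matching y values: none (0 points).
  x = 19: rhs = 5, matching y values: none (0 points).
  x = 20: rhs = 10, matching y values: none (0 points).
  x = 21: rhs = 20, matching y values: none (0 points).
  x = 22: rhs = 18, matching y values: 8, 15 (2 points).
Total affine count: 15.
Full point count |E(F_23)| = 15 + 1 = 16.
Hasse bound: |16 − (23+1)| = |-8| = 8 ≤ 2√23 ≈ 9.5917 ✓.


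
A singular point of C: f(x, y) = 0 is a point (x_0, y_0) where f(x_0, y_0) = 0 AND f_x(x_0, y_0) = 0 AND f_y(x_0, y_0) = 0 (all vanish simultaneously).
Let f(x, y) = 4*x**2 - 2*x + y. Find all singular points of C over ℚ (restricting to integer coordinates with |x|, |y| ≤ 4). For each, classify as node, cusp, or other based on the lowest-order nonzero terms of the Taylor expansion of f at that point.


No singular points in the scanned grid; C is smooth there.

Compute partial derivatives:
  f_x = 8*x - 2.
  f_y = 1.
f_y = 1 is a nonzero constant, so f_y never vanishes: no point (x, y) can satisfy f = f_x = f_y = 0. In particular no (x, y) ∈ {−4, ..., 4}² is singular; the curve is smooth.


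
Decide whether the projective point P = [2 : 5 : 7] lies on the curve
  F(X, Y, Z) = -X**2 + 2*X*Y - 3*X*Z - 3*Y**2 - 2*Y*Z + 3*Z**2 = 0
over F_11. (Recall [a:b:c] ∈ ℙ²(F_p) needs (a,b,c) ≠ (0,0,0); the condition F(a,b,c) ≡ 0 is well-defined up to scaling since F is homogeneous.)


F(2,5,7) ≡ 9 (mod 11); P is NOT on the curve.

Evaluate F(2, 5, 7) term-by-term (mod 11).
  -X**2 ↦ -1·4·1·1 = -4
  2*X*Y ↦ 2·2·5·1 = 20
  -3*X*Z ↦ -3·2·1·7 = -42
  -3*Y**2 ↦ -3·1·25·1 = -75
  -2*Y*Z ↦ -2·1·5·7 = -70
  3*Z**2 ↦ 3·1·1·49 = 147
Sum: F(2, 5, 7) = (-4) + (20) + (-42) + (-75) + (-70) + (147) = -24.
Reducing mod 11: -24 ≡ 9 (mod 11).
Since F(a, b, c) ≡ 9 ≠ 0 (mod 11), P does NOT lie on the curve.


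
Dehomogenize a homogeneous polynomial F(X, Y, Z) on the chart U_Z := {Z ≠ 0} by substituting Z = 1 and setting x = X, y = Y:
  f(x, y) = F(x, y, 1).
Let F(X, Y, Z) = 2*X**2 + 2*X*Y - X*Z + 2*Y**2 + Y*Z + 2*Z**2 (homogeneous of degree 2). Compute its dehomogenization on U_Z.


f(x, y) = 2*x**2 + 2*x*y - x + 2*y**2 + y + 2

On U_Z we set Z = 1. Each monomial c·X^i·Y^j·Z^k in F becomes c·x^i·y^j·1^k = c·x^i·y^j.
Substituting Z = 1: F(X, Y, 1) = 2*x**2 + 2*x*y - x + 2*y**2 + y + 2.
Note: deg(f) ≤ deg(F) = 2; strict inequality happens when F is divisible by Z (lost terms).


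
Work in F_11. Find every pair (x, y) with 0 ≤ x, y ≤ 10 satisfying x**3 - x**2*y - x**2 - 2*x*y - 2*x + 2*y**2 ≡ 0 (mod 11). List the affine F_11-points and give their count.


Affine F_11-points: {(0, 0), (1, 2), (1, 5), (2, 0), (2, 4), (4, 2), (4, 10), (6, 5), (6, 8), (9, 2), (9, 9), (10, 0), (10, 5)}; count = 13.

For each of the 121 pairs (x, y) ∈ F_11², evaluate f(x, y) mod 11. Record the zeros.
  x = 0: [0↦0, 1↦2, 2↦8, 3↦7, 4↦10, 5↦6, 6↦6, 7↦10, 8↦7, 9↦8, 10↦2]  zeros at y ∈ {0}
  x = 1: [0↦9, 1↦8, 2↦0, 3↦7, 4↦7, 5↦0, 6↦8, 7↦9, 8↦3, 9↦1, 10↦3]  zeros at y ∈ {2, 5}
  x = 2: [0↦0, 1↦5, 2↦3, 3↦5, 4↦0, 5↦10, 6↦2, 7↦9, 8↦9, 9↦2, 10↦10]  zeros at y ∈ {0, 4}
  x = 3: [0↦1, 1↦10, 2↦1, 3↦7, 4↦6, 5↦9, 6↦5, 7↦5, 8↦9, 9↦6, 10↦7]  zeros at y ∈ ∅
  x = 4: [0↦7, 1↦7, 2↦0, 3↦8, 4↦9, 5↦3, 6↦1, 7↦3, 8↦9, 9↦8, 10↦0]  zeros at y ∈ {2, 10}
  x = 5: [0↦2, 1↦2, 2↦6, 3↦3, 4↦4, 5↦9, 6↦7, 7↦9, 8↦4, 9↦3, 10↦6]  zeros at y ∈ ∅
  x = 6: [0↦3, 1↦1, 2↦3, 3↦9, 4↦8, 5↦0, 6↦7, 7↦7, 8↦0, 9↦8, 10↦9]  zeros at y ∈ {5, 8}
  x = 7: [0↦5, 1↦10, 2↦8, 3↦10, 4↦5, 5↦4, 6↦7, 7↦3, 8↦3, 9↦7, 10↦4]  zeros at y ∈ ∅
  x = 8: [0↦3, 1↦2, 2↦5, 3↦1, 4↦1, 5↦5, 6↦2, 7↦3, 8↦8, 9↦6, 10↦8]  zeros at y ∈ ∅
  x = 9: [0↦3, 1↦5, 2↦0, 3↦10, 4↦2, 5↦9, 6↦9, 7↦2, 8↦10, 9↦0, 10↦5]  zeros at y ∈ {2, 9}
  x = 10: [0↦0, 1↦3, 2↦10, 3↦10, 4↦3, 5↦0, 6↦1, 7↦6, 8↦4, 9↦6, 10↦1]  zeros at y ∈ {0, 5}
Collecting zeros: affine points = {(0, 0), (1, 2), (1, 5), (2, 0), (2, 4), (4, 2), (4, 10), (6, 5), (6, 8), (9, 2), (9, 9), (10, 0), (10, 5)}.
Total count |C(F_11)_aff| = 13.


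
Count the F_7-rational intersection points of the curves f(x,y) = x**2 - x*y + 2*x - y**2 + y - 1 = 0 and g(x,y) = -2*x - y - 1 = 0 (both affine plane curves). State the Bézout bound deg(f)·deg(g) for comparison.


Common zeros: {(1, 4), (3, 0)}; count = 2; Bézout bound = 2.

deg(f) = 2, deg(g) = 1, so Bézout bound = 2.
Scan x ∈ F_7. For each x, list the y ∈ F_7 with f(x, y) ≡ 0 and those with g(x, y) ≡ 0 (mod 7); the common zeros in that column are the intersection.
  x = 0: f ≡ 0 at y ∈ {3, 5}; g ≡ 0 at y ∈ {6}; common: ∅.
  x = 1: f ≡ 0 at y ∈ {3, 4}; g ≡ 0 at y ∈ {4}; common: {4}.
  x = 2: f ≡ 0 at y ∈ {0, 6}; g ≡ 0 at y ∈ {2}; common: ∅.
  x = 3: f ≡ 0 at y ∈ {0, 5}; g ≡ 0 at y ∈ {0}; common: {0}.
  x = 4: f ≡ 0 at y ∈ ∅; g ≡ 0 at y ∈ {5}; common: ∅.
  x = 5: f ≡ 0 at y ∈ ∅; g ≡ 0 at y ∈ {3}; common: ∅.
  x = 6: f ≡ 0 at y ∈ ∅; g ≡ 0 at y ∈ {1}; common: ∅.
Collecting: common zeros = {(1, 4), (3, 0)}, so the count is 2.
Comparison with the Bézout bound: 2 ≤ 2 = deg(f)·deg(g), as expected for curves with no common component (the bound is attained).


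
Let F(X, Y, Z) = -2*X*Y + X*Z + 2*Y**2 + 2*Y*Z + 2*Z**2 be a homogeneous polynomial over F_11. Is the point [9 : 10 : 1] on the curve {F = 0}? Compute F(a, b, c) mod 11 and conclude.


F(9,10,1) ≡ 7 (mod 11); P is NOT on the curve.

Evaluate F(9, 10, 1) term-by-term (mod 11).
  -2*X*Y ↦ -2·9·10·1 = -180
  X*Z ↦ 1·9·1·1 = 9
  2*Y**2 ↦ 2·1·100·1 = 200
  2*Y*Z ↦ 2·1·10·1 = 20
  2*Z**2 ↦ 2·1·1·1 = 2
Sum: F(9, 10, 1) = (-180) + (9) + (200) + (20) + (2) = 51.
Reducing mod 11: 51 ≡ 7 (mod 11).
Since F(a, b, c) ≡ 7 ≠ 0 (mod 11), P does NOT lie on the curve.


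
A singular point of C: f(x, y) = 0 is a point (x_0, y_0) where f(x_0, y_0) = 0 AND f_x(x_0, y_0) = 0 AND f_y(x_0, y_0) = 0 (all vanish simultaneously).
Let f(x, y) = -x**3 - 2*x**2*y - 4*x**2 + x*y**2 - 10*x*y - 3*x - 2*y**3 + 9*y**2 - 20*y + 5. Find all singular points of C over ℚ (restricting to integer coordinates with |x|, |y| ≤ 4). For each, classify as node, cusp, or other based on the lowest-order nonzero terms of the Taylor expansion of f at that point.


Singular points: {(-2, 1)}; classification: cusp.

Compute partial derivatives:
  f_x = -3*x**2 - 4*x*y - 8*x + y**2 - 10*y - 3.
  f_y = -2*x**2 + 2*x*y - 10*x - 6*y**2 + 18*y - 20.
Scan x_0 ∈ {−4, ..., 4}. For each x_0, f_y(x_0, y) is a polynomial in y; find its integer roots y ∈ {−4, ..., 4}, then test f_x and f at those candidates.
  x = -4: f_y(-4, y) = -6*y**2 + 10*y - 12; no integer root y with |y| ≤ 4.
  x = -3: f_y(-3, y) = -6*y**2 + 12*y - 8; no integer root y with |y| ≤ 4.
  x = -2: f_y(-2, y) = -6*y**2 + 14*y - 8; vanishes at y ∈ {1}. (-2, 1): f_x = 0, f = 0 — SINGULAR.
  x = -1: f_y(-1, y) = -6*y**2 + 16*y - 12; no integer root y with |y| ≤ 4.
  x = 0: f_y(0, y) = -6*y**2 + 18*y - 20; no integer root y with |y| ≤ 4.
  x = 1: f_y(1, y) = -6*y**2 + 20*y - 32; no integer root y with |y| ≤ 4.
  x = 2: f_y(2, y) = -6*y**2 + 22*y - 48; no integer root y with |y| ≤ 4.
  x = 3: f_y(3, y) = -6*y**2 + 24*y - 68; no integer root y with |y| ≤ 4.
  x = 4: f_y(4, y) = -6*y**2 + 26*y - 92; no integer root y with |y| ≤ 4.
Only singular point on the grid: (-2, 1).
Classify: substitute x = -2 + u, y = 1 + v and expand: f = -u**3 - 2*u**2*v + u*v**2 - 2*v**3 + v**2.
No constant or linear terms (consistent with a singular point). Quadratic part: v**2. Cubic part: -u**3 - 2*u**2*v + u*v**2 - 2*v**3.
The quadratic part v**2 is a perfect square, so there is a single (double) tangent line v = 0, i.e. y = 1. Restricting the cubic part to that line (v = 0) leaves -u**3 ≠ 0, so f is not divisible by v and the branch is v² ≈ u**3 to lowest order — this is a cusp.
Classification: cusp.


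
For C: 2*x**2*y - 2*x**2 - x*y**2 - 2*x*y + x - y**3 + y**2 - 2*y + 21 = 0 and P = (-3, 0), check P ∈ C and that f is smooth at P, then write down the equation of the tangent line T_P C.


Tangent line at P: 13*x + 22*y + 39 = 0.

Step 1: f(-3, 0) = 0, so P lies on C.
Step 2: partial derivatives
  f_x(x, y) = 4*x*y - 4*x - y**2 - 2*y + 1, f_y(x, y) = 2*x**2 - 2*x*y - 2*x - 3*y**2 + 2*y - 2.
  f_x(P) = 13, f_y(P) = 22 (gradient nonzero, so P is smooth).
Step 3: tangent line at P: 13·(x − -3) + 22·(y − 0) = 0.
Expanding: 13*x + 22*y + 39 = 0.


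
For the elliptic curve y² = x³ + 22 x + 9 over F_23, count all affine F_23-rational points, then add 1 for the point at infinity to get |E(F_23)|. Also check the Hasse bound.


Affine points = {(0, 3), (0, 20), (1, 3), (1, 20), (4, 0), (6, 9), (6, 14), (7, 0), (9, 4), (9, 19), (11, 8), (11, 15), (12, 0), (13, 10), (13, 13), (14, 5), (14, 18), (16, 8), (16, 15), (17, 11), (17, 12), (18, 2), (18, 21), (19, 8), (19, 15), (20, 10), (20, 13), (21, 7), (21, 16), (22, 3), (22, 20)}; affine count = 31; |E(F_23)| = 32.

Discriminant check: Δ ∝ 4a³ + 27b² = 4·22³ + 27·9² = 4·10648 + 27·81 ≡ 21 (mod 23). Nonzero ⇒ E is nonsingular.
For each x ∈ F_23, compute rhs = x³ + 22·x + 9 mod 23, then count y ∈ F_23 with y² ≡ rhs.
  x = 0: rhs = 9, matching y values: 3, 20 (2 points).
  x = 1: rhs = 9, matching y values: 3, 20 (2 points).
  x = 2: rhs = 15, matching y values: none (0 points).
  x = 3: rhs = 10, matching y values: none (0 points).
  x = 4: rhs = 0, matching y values: 0 (1 points).
  x = 5: rhs = 14, matching y values: none (0 points).
  x = 6: rhs = 12, matching y values: 9, 14 (2 points).
  x = 7: rhs = 0, matching y values: 0 (1 points).
  x = 8: rhs = 7, matching y values: none (0 points).
  x = 9: rhs = 16, matching y values: 4, 19 (2 points).
  x = 10: rhs = 10, matching y values: none (0 points).
  x = 11: rhs = 18, matching y values: 8, 15 (2 points).
  x = 12: rhs = 0, matching y values: 0 (1 points).
  x = 13: rhs = 8, matching y values: 10, 13 (2 points).
  x = 14: rhs = 2, matching y values: 5, 18 (2 points).
  x = 15: rhs = 11, matching y values: none (0 points).
  x = 16: rhs = 18, matching y values: 8, 15 (2 points).
  x = 17: rhs = 6, matching y values: 11, 12 (2 points).
  x = 18: rhs = 4, matching y values: 2, 21 (2 points).
  x = 19: rhs = 18, matching y values: 8, 15 (2 points).
  x = 20: rhs = 8, matching y values: 10, 13 (2 points).
  x = 21: rhs = 3, matching y values: 7, 16 (2 points).
  x = 22: rhs = 9, matching y values: 3, 20 (2 points).
Total affine count: 31.
Full point count |E(F_23)| = 31 + 1 = 32.
Hasse bound: |32 − (23+1)| = |8| = 8 ≤ 2√23 ≈ 9.5917 ✓.


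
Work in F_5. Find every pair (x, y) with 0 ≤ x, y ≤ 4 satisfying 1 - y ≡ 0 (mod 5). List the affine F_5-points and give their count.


Affine F_5-points: {(0, 1), (1, 1), (2, 1), (3, 1), (4, 1)}; count = 5.

For each of the 25 pairs (x, y) ∈ F_5², evaluate f(x, y) mod 5. Record the zeros.
  x = 0: [0↦1, 1↦0, 2↦4, 3↦3, 4↦2]  zeros at y ∈ {1}
  x = 1: [0↦1, 1↦0, 2↦4, 3↦3, 4↦2]  zeros at y ∈ {1}
  x = 2: [0↦1, 1↦0, 2↦4, 3↦3, 4↦2]  zeros at y ∈ {1}
  x = 3: [0↦1, 1↦0, 2↦4, 3↦3, 4↦2]  zeros at y ∈ {1}
  x = 4: [0↦1, 1↦0, 2↦4, 3↦3, 4↦2]  zeros at y ∈ {1}
Collecting zeros: affine points = {(0, 1), (1, 1), (2, 1), (3, 1), (4, 1)}.
Total count |C(F_5)_aff| = 5.


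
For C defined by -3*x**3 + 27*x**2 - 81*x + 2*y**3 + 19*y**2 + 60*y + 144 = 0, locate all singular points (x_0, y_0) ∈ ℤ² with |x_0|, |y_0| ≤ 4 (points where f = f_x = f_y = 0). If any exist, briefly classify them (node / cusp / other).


Singular points: {(3, -3)}; classification: cusp.

Compute partial derivatives:
  f_x = -9*x**2 + 54*x - 81.
  f_y = 6*y**2 + 38*y + 60.
Scan x_0 ∈ {−4, ..., 4}. For each x_0, f_y(x_0, y) is a polynomial in y; find its integer roots y ∈ {−4, ..., 4}, then test f_x and f at those candidates.
  x = -4: f_y(-4, y) = 6*y**2 + 38*y + 60; vanishes at y ∈ {-3}. (-4, -3): f_x = -441 ≠ 0.
  x = -3: f_y(-3, y) = 6*y**2 + 38*y + 60; vanishes at y ∈ {-3}. (-3, -3): f_x = -324 ≠ 0.
  x = -2: f_y(-2, y) = 6*y**2 + 38*y + 60; vanishes at y ∈ {-3}. (-2, -3): f_x = -225 ≠ 0.
  x = -1: f_y(-1, y) = 6*y**2 + 38*y + 60; vanishes at y ∈ {-3}. (-1, -3): f_x = -144 ≠ 0.
  x = 0: f_y(0, y) = 6*y**2 + 38*y + 60; vanishes at y ∈ {-3}. (0, -3): f_x = -81 ≠ 0.
  x = 1: f_y(1, y) = 6*y**2 + 38*y + 60; vanishes at y ∈ {-3}. (1, -3): f_x = -36 ≠ 0.
  x = 2: f_y(2, y) = 6*y**2 + 38*y + 60; vanishes at y ∈ {-3}. (2, -3): f_x = -9 ≠ 0.
  x = 3: f_y(3, y) = 6*y**2 + 38*y + 60; vanishes at y ∈ {-3}. (3, -3): f_x = 0, f = 0 — SINGULAR.
  x = 4: f_y(4, y) = 6*y**2 + 38*y + 60; vanishes at y ∈ {-3}. (4, -3): f_x = -9 ≠ 0.
Only singular point on the grid: (3, -3).
Classify: substitute x = 3 + u, y = -3 + v and expand: f = -3*u**3 + 2*v**3 + v**2.
No constant or linear terms (consistent with a singular point). Quadratic part: v**2. Cubic part: -3*u**3 + 2*v**3.
The quadratic part v**2 is a perfect square, so there is a single (double) tangent line v = 0, i.e. y = -3. Restricting the cubic part to that line (v = 0) leaves -3*u**3 ≠ 0, so f is not divisible by v and the branch is v² ≈ 3*u**3 to lowest order — this is a cusp.
Classification: cusp.


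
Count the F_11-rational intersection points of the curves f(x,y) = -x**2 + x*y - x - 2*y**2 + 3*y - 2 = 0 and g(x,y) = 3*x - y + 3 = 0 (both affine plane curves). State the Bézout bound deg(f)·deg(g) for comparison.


Common zeros: {(0, 3), (6, 10)}; count = 2; Bézout bound = 2.

deg(f) = 2, deg(g) = 1, so Bézout bound = 2.
Scan x ∈ F_11. For each x, list the y ∈ F_11 with f(x, y) ≡ 0 and those with g(x, y) ≡ 0 (mod 11); the common zeros in that column are the intersection.
  x = 0: f ≡ 0 at y ∈ {3, 4}; g ≡ 0 at y ∈ {3}; common: {3}.
  x = 1: f ≡ 0 at y ∈ ∅; g ≡ 0 at y ∈ {6}; common: ∅.
  x = 2: f ≡ 0 at y ∈ {3, 5}; g ≡ 0 at y ∈ {9}; common: ∅.
  x = 3: f ≡ 0 at y ∈ {4, 10}; g ≡ 0 at y ∈ {1}; common: ∅.
  x = 4: f ≡ 0 at y ∈ {0, 9}; g ≡ 0 at y ∈ {4}; common: ∅.
  x = 5: f ≡ 0 at y ∈ ∅; g ≡ 0 at y ∈ {7}; common: ∅.
  x = 6: f ≡ 0 at y ∈ {0, 10}; g ≡ 0 at y ∈ {10}; common: {10}.
  x = 7: f ≡ 0 at y ∈ ∅; g ≡ 0 at y ∈ {2}; common: ∅.
  x = 8: f ≡ 0 at y ∈ ∅; g ≡ 0 at y ∈ {5}; common: ∅.
  x = 9: f ≡ 0 at y ∈ ∅; g ≡ 0 at y ∈ {8}; common: ∅.
  x = 10: f ≡ 0 at y ∈ ∅; g ≡ 0 at y ∈ {0}; common: ∅.
Collecting: common zeros = {(0, 3), (6, 10)}, so the count is 2.
Comparison with the Bézout bound: 2 ≤ 2 = deg(f)·deg(g), as expected for curves with no common component (the bound is attained).


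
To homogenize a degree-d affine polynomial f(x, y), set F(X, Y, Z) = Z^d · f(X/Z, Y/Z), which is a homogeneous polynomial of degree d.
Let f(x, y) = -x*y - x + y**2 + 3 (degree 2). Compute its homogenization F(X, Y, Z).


F(X, Y, Z) = -X*Y - X*Z + Y**2 + 3*Z**2

deg(f) = 2.
Substitute x = X/Z, y = Y/Z into f, then multiply by Z^2.
  monomial -1·x^1·y^1 ↦ -1·X^1·Y^1·Z^0.
  monomial -1·x^1·y^0 ↦ -1·X^1·Y^0·Z^1.
  monomial 1·x^0·y^2 ↦ 1·X^0·Y^2·Z^0.
  monomial 3·x^0·y^0 ↦ 3·X^0·Y^0·Z^2.
Collecting: F(X, Y, Z) = -X*Y - X*Z + Y**2 + 3*Z**2.


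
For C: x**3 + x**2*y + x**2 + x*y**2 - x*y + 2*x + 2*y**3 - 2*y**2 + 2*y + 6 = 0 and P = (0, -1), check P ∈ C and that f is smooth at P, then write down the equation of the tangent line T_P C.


Tangent line at P: 4*x + 12*y + 12 = 0.

Step 1: f(0, -1) = 0, so P lies on C.
Step 2: partial derivatives
  f_x(x, y) = 3*x**2 + 2*x*y + 2*x + y**2 - y + 2, f_y(x, y) = x**2 + 2*x*y - x + 6*y**2 - 4*y + 2.
  f_x(P) = 4, f_y(P) = 12 (gradient nonzero, so P is smooth).
Step 3: tangent line at P: 4·(x − 0) + 12·(y − -1) = 0.
Expanding: 4*x + 12*y + 12 = 0.


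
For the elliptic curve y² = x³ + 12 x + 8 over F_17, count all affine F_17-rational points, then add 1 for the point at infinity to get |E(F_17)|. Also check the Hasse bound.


Affine points = {(0, 5), (0, 12), (1, 2), (1, 15), (4, 1), (4, 16), (8, 2), (8, 15), (11, 3), (11, 14), (13, 7), (13, 10), (14, 8), (14, 9)}; affine count = 14; |E(F_17)| = 15.

Discriminant check: Δ ∝ 4a³ + 27b² = 4·12³ + 27·8² = 4·1728 + 27·64 ≡ 4 (mod 17). Nonzero ⇒ E is nonsingular.
For each x ∈ F_17, compute rhs = x³ + 12·x + 8 mod 17, then count y ∈ F_17 with y² ≡ rhs.
  x = 0: rhs = 8, matching y values: 5, 12 (2 points).
  x = 1: rhs = 4, matching y values: 2, 15 (2 points).
  x = 2: rhs = 6, matching y values: none (0 points).
  x = 3: rhs = 3, matching y values: none (0 points).
  x = 4: rhs = 1, matching y values: 1, 16 (2 points).
  x = 5: rhs = 6, matching y values: none (0 points).
  x = 6: rhs = 7, matching y values: none (0 points).
  x = 7: rhs = 10, matching y values: none (0 points).
  x = 8: rhs = 4, matching y values: 2, 15 (2 points).
  x = 9: rhs = 12, matching y values: none (0 points).
  x = 10: rhs = 6, matching y values: none (0 points).
  x = 11: rhs = 9, matching y values: 3, 14 (2 points).
  x = 12: rhs = 10, matching y values: none (0 points).
  x = 13: rhs = 15, matching y values: 7, 10 (2 points).
  x = 14: rhs = 13, matching y values: 8, 9 (2 points).
  x = 15: rhs = 10, matching y values: none (0 points).
  x = 16: rhs = 12, matching y values: none (0 points).
Total affine count: 14.
Full point count |E(F_17)| = 14 + 1 = 15.
Hasse bound: |15 − (17+1)| = |-3| = 3 ≤ 2√17 ≈ 8.2462 ✓.


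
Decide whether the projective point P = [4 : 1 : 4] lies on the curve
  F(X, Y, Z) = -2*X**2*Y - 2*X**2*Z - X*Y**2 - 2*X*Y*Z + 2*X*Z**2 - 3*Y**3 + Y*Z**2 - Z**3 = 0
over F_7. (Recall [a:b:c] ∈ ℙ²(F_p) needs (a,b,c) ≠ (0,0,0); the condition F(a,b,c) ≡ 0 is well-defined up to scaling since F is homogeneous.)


F(4,1,4) ≡ 0 (mod 7); P is on the curve.

Evaluate F(4, 1, 4) term-by-term (mod 7).
  -2*X**2*Y ↦ -2·16·1·1 = -32
  -2*X**2*Z ↦ -2·16·1·4 = -128
  -X*Y**2 ↦ -1·4·1·1 = -4
  -2*X*Y*Z ↦ -2·4·1·4 = -32
  2*X*Z**2 ↦ 2·4·1·16 = 128
  -3*Y**3 ↦ -3·1·1·1 = -3
  Y*Z**2 ↦ 1·1·1·16 = 16
  -Z**3 ↦ -1·1·1·64 = -64
Sum: F(4, 1, 4) = (-32) + (-128) + (-4) + (-32) + (128) + (-3) + (16) + (-64) = -119.
Reducing mod 7: -119 ≡ 0 (mod 7).
Since F(a, b, c) ≡ 0 (mod 7), P lies on the curve.
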